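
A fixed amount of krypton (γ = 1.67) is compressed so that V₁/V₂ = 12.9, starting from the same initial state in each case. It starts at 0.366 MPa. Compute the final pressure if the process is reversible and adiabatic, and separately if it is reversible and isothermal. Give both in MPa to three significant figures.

adiabatic: 26.2 MPa; isothermal: 4.72 MPa

Isothermal: P₂ = P₁(V₁/V₂) = 0.366×12.9 = 4.721 MPa.
Adiabatic: P₂ = P₁(V₁/V₂)^γ = 0.366×12.9^(1.67) = 26.19 MPa.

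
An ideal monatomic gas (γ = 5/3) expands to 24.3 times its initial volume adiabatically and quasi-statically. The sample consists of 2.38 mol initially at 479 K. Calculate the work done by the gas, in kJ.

W ≈ 12.5 kJ

For a reversible adiabat TV^(γ−1) is constant, so T₂ = T₁ (V₁/V₂)^(γ−1).
T₂ = 479 × (1/24.3)^(2/3) = 57.09 K.
Q = 0, so ΔU = W_on_gas = nCᵥΔT with Cᵥ = R/(γ−1) = 12.47 J/(mol·K).
ΔU = 2.38 × 12.47 × (57.09 − 479) = -12520 J.
Work done by the gas = −ΔU = 12520 J.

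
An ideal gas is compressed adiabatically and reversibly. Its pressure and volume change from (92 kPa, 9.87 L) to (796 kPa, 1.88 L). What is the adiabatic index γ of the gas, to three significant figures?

PV^γ = const ⇒ γ = ln(P₂/P₁) / ln(V₁/V₂).
γ = ln(796/92) / ln(9.87/1.88) = 1.301.

γ ≈ 1.30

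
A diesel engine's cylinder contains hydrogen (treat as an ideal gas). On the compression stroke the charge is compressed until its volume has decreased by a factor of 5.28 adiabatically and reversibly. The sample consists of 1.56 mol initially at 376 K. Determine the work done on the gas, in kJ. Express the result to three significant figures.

Adiabatic: T₁V₁^(γ−1) = T₂V₂^(γ−1) ⇒ T₂ = T₁ (V₁/V₂)^(γ−1).
γ = 7/5 for a diatomic ideal gas, so γ−1 = 2/5.
T₂ = 376 × 5.28^(2/5) = 731.5 K.
Q = 0, so ΔU = W_on_gas = nCᵥΔT with Cᵥ = R/(γ−1) = 20.79 J/(mol·K).
ΔU = 1.56 × 20.79 × (731.5 − 376) = 11530 J.

W ≈ 11.5 kJ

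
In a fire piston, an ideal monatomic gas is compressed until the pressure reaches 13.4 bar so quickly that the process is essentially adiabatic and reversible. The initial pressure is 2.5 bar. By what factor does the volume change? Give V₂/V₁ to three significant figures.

From PV^γ = const, V₂/V₁ = (P₁/P₂)^(1/γ).
For a monatomic ideal gas γ = 5/3.
V₂/V₁ = (2.5/13.4)^(3/5) = 0.3652.

V₂/V₁ ≈ 0.365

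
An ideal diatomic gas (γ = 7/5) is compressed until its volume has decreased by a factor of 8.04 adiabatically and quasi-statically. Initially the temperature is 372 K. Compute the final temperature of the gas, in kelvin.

T₂ ≈ 856 K

Adiabatic: T₁V₁^(γ−1) = T₂V₂^(γ−1) ⇒ T₂ = T₁ (V₁/V₂)^(γ−1).
T₂ = 372 × 8.04^(2/5) = 856.3 K.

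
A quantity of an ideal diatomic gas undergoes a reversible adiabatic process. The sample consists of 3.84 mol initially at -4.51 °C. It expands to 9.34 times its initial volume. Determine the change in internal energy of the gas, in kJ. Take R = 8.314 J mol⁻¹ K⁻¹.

Adiabatic: T₁V₁^(γ−1) = T₂V₂^(γ−1) ⇒ T₂ = T₁ (V₁/V₂)^(γ−1).
γ = 7/5 for a diatomic ideal gas, so γ−1 = 2/5.
T₁ = -4.51 °C = 268.6 K.
T₂ = 268.6 × (1/9.34)^(2/5) = 109.9 K.
Q = 0, so ΔU = W_on_gas = nCᵥΔT with Cᵥ = R/(γ−1) = 20.79 J/(mol·K).
ΔU = 3.84 × 20.79 × (109.9 − 268.6) = -12670 J.

ΔU ≈ -12.7 kJ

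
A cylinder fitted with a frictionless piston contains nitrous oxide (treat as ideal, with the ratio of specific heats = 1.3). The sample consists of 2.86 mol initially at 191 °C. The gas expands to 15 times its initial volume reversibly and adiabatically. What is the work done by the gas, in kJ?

W ≈ 20.5 kJ

For a reversible adiabat TV^(γ−1) is constant, so T₂ = T₁ (V₁/V₂)^(γ−1).
T₁ = 191 °C = 464.1 K.
T₂ = 464.1 × (1/15)^(0.3) = 206 K.
Q = 0, so ΔU = W_on_gas = nCᵥΔT with Cᵥ = R/(γ−1) = 27.71 J/(mol·K).
ΔU = 2.86 × 27.71 × (206 − 464.1) = -20460 J.
Work done by the gas = −ΔU = 20460 J.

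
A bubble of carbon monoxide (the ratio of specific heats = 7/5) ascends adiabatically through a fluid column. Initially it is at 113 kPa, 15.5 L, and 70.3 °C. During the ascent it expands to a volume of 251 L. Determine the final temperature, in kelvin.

T₂ ≈ 113 K

Adiabatic: T₁V₁^(γ−1) = T₂V₂^(γ−1) ⇒ T₂ = T₁ (V₁/V₂)^(γ−1).
T₁ = 70.3 °C = 343.4 K.
T₂ = 343.4 × (15.5/251)^(2/5) = 112.8 K.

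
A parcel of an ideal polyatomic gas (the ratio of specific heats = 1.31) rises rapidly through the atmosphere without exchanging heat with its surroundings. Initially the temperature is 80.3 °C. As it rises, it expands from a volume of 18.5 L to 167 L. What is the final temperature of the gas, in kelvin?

T₂ ≈ 179 K

For a reversible adiabat TV^(γ−1) is constant, so T₂ = T₁ (V₁/V₂)^(γ−1).
T₁ = 80.3 °C = 353.4 K.
T₂ = 353.4 × (18.5/167)^(0.31) = 178.7 K.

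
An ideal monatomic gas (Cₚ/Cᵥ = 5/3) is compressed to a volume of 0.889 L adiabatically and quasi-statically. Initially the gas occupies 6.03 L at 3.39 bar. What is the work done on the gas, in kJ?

P₂ = P₁(V₁/V₂)^γ = 3.39×(6.03/0.889)^(5/3) = 82.39 bar.
For a reversible adiabat, W_by_gas = (P₁V₁ − P₂V₂)/(γ−1).
W_by = (339000×0.00603 − 8.239×10^6×0.000889) / (2/3) = -7921 J.
W_on_gas = −W_by = 7921 J.

W ≈ 7.92 kJ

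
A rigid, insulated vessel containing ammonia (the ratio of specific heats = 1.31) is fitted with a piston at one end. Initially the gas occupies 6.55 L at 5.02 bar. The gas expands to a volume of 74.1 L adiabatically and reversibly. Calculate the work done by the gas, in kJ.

P₂ = P₁(V₁/V₂)^γ = 5.02×(6.55/74.1)^(1.31) = 0.2092 bar.
For a reversible adiabat, W_by_gas = (P₁V₁ − P₂V₂)/(γ−1).
W_by = (502000×0.00655 − 20920×0.0741) / (0.31) = 5607 J.

W ≈ 5.61 kJ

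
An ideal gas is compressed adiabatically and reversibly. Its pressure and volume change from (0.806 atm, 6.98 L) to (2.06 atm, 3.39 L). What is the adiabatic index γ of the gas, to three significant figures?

PV^γ = const ⇒ γ = ln(P₂/P₁) / ln(V₁/V₂).
γ = ln(2.06/0.806) / ln(6.98/3.39) = 1.299.

γ ≈ 1.30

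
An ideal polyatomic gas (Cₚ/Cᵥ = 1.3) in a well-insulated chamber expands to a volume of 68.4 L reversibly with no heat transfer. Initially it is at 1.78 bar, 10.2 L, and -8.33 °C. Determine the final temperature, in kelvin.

T₂ ≈ 150 K

For a reversible adiabat TV^(γ−1) is constant, so T₂ = T₁ (V₁/V₂)^(γ−1).
T₁ = -8.33 °C = 264.8 K.
T₂ = 264.8 × (10.2/68.4)^(0.3) = 149.6 K.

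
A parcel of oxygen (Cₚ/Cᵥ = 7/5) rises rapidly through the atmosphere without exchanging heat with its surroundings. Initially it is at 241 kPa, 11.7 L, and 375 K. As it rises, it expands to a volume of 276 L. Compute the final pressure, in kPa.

P₂ ≈ 2.89 kPa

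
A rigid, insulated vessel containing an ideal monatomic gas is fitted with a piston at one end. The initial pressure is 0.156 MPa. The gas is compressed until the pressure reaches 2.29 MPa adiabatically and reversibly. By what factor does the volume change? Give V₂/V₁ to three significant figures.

From PV^γ = const, V₂/V₁ = (P₁/P₂)^(1/γ).
For a monatomic ideal gas γ = 5/3.
V₂/V₁ = (0.156/2.29)^(3/5) = 0.1995.

V₂/V₁ ≈ 0.200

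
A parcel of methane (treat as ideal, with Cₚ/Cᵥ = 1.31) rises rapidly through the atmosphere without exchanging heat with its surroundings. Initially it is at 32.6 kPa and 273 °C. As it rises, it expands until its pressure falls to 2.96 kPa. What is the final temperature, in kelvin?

T₂ ≈ 310 K

Adiabatic: T₂/T₁ = (P₂/P₁)^((γ−1)/γ).
T₁ = 273 °C = 546.1 K.
T₂ = 546.1 × (2.96/32.6)^(0.237) = 309.6 K.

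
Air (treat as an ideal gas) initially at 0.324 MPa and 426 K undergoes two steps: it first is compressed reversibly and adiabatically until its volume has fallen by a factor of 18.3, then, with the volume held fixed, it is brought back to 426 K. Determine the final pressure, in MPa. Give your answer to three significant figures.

P₃ ≈ 5.93 MPa

For a diatomic ideal gas γ = 7/5.
Adiabatic step (PV^γ = const): P₂ = 0.324×18.3^(7/5) = 18.97 MPa; T₂ = 426×18.3^(2/5) = 1363 K.
Isochoric: P₃ = P₂(T₃/T₂) = 18.97 × (426/1363) = 5.929 MPa.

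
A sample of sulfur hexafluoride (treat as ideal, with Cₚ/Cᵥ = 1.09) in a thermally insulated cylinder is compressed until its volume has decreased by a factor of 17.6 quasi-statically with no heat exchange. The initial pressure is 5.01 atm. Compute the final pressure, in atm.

P₂ ≈ 114 atm

Since PV^γ is constant along a reversible adiabat, P₂ = P₁ (V₁/V₂)^γ.
P₂ = 5.01 × 17.6^(1.09) = 114.1 atm.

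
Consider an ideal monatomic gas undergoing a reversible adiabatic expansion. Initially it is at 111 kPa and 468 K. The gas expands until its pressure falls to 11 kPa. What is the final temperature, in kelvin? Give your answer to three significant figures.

Adiabatic: T₂/T₁ = (P₂/P₁)^((γ−1)/γ).
For a monatomic ideal gas γ = 5/3, so (γ−1)/γ = 2/5.
T₂ = 468 × (11/111)^(2/5) = 185.6 K.

T₂ ≈ 186 K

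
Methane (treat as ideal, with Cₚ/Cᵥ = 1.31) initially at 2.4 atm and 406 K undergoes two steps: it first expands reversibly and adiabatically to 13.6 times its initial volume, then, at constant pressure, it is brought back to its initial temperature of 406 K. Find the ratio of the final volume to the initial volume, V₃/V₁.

Adiabatic step: V₂/V₁ = 13.6; T₂ = T₁·(1/13.6)^(0.31) = 180.8 K.
Isobaric step: V₃/V₂ = T₃/T₂ = 406/180.8.
V₃/V₁ = (V₂/V₁)(V₃/V₂) = 13.6 × (406/180.8) = 30.54.

V₃/V₁ ≈ 30.5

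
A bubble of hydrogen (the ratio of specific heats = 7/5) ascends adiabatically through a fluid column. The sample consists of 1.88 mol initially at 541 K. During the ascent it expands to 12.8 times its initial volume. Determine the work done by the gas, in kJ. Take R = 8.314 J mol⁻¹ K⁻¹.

For a reversible adiabat TV^(γ−1) is constant, so T₂ = T₁ (V₁/V₂)^(γ−1).
T₂ = 541 × (1/12.8)^(2/5) = 195.1 K.
Q = 0, so ΔU = W_on_gas = nCᵥΔT with Cᵥ = R/(γ−1) = 20.79 J/(mol·K).
ΔU = 1.88 × 20.79 × (195.1 − 541) = -13520 J.
Work done by the gas = −ΔU = 13520 J.

W ≈ 13.5 kJ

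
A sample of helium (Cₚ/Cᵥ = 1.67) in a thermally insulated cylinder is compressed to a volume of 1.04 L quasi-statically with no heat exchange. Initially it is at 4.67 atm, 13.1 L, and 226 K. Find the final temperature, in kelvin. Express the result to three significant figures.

T₂ ≈ 1230 K

Adiabatic: T₁V₁^(γ−1) = T₂V₂^(γ−1) ⇒ T₂ = T₁ (V₁/V₂)^(γ−1).
T₂ = 226 × (13.1/1.04)^(0.67) = 1234 K.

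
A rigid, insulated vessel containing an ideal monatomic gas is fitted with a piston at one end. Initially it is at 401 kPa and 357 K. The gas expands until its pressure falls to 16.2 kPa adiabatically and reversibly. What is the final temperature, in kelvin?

Along an adiabat T P^((1−γ)/γ) is constant, so T₂ = T₁ (P₂/P₁)^((γ−1)/γ).
For a monatomic ideal gas γ = 5/3, so (γ−1)/γ = 2/5.
T₂ = 357 × (16.2/401)^(2/5) = 98.9 K.

T₂ ≈ 98.9 K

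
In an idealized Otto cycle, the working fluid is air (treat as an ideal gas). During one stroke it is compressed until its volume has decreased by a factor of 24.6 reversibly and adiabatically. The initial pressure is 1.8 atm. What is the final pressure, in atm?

Adiabatic: P₁V₁^γ = P₂V₂^γ ⇒ P₂ = P₁ (V₁/V₂)^γ.
For a diatomic ideal gas γ = 7/5.
P₂ = 1.8 × 24.6^(7/5) = 159.4 atm.

P₂ ≈ 159 atm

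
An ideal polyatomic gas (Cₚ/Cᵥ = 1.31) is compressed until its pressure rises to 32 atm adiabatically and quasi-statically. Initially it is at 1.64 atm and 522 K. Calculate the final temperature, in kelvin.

T₂ ≈ 1050 K

Adiabatic: T₂/T₁ = (P₂/P₁)^((γ−1)/γ).
T₂ = 522 × (32/1.64)^(0.237) = 1054 K.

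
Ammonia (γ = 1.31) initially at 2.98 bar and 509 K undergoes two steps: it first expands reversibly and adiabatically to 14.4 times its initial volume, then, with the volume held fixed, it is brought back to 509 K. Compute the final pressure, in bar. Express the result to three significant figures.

Adiabatic step (PV^γ = const): P₂ = 2.98×(1/14.4)^(1.31) = 0.09052 bar; T₂ = 509×(1/14.4)^(0.31) = 222.7 K.
Isochoric: P₃ = P₂(T₃/T₂) = 0.09052 × (509/222.7) = 0.2069 bar.

P₃ ≈ 0.207 bar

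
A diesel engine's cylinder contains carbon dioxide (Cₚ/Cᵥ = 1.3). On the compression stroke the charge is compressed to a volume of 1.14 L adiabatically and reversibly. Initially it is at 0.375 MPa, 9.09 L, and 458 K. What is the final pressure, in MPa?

P₂ ≈ 5.57 MPa

Adiabatic: P₁V₁^γ = P₂V₂^γ ⇒ P₂ = P₁ (V₁/V₂)^γ.
P₂ = 0.375 × (9.09/1.14)^(1.3) = 5.574 MPa.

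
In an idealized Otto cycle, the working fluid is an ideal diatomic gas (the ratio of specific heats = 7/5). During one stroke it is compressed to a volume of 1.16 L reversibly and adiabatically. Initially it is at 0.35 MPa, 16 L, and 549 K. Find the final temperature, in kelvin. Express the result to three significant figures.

For a reversible adiabat TV^(γ−1) is constant, so T₂ = T₁ (V₁/V₂)^(γ−1).
T₂ = 549 × (16/1.16)^(2/5) = 1568 K.

T₂ ≈ 1570 K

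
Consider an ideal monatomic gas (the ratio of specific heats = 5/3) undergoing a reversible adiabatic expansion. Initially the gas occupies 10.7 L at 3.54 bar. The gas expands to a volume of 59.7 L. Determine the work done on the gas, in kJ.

W ≈ -3.88 kJ

P₂ = P₁(V₁/V₂)^γ = 3.54×(10.7/59.7)^(5/3) = 0.2017 bar.
For a reversible adiabat, W_by_gas = (P₁V₁ − P₂V₂)/(γ−1).
W_by = (354000×0.0107 − 20170×0.0597) / (2/3) = 3876 J.
W_on_gas = −W_by = -3876 J.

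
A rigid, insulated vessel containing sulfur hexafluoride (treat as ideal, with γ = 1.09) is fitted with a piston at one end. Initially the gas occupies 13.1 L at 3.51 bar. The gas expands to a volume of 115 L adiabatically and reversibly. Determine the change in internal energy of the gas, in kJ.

P₂ = P₁(V₁/V₂)^γ = 3.51×(13.1/115)^(1.09) = 0.3288 bar.
For a reversible adiabat, W_by_gas = (P₁V₁ − P₂V₂)/(γ−1).
W_by = (351000×0.0131 − 32880×0.115) / (0.09) = 9073 J.
Q = 0 ⇒ ΔU = −W_by = -9073 J.

ΔU ≈ -9.07 kJ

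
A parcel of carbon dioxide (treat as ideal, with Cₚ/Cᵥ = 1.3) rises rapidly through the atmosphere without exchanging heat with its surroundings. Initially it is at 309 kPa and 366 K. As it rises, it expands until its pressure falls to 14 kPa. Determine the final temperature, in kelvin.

Along an adiabat T P^((1−γ)/γ) is constant, so T₂ = T₁ (P₂/P₁)^((γ−1)/γ).
T₂ = 366 × (14/309)^(0.231) = 179.2 K.

T₂ ≈ 179 K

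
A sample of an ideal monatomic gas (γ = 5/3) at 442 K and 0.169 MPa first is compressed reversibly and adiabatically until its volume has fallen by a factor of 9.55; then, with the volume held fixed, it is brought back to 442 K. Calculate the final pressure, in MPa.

P₃ ≈ 1.61 MPa

Adiabatic step (PV^γ = const): P₂ = 0.169×9.55^(5/3) = 7.265 MPa; T₂ = 442×9.55^(2/3) = 1990 K.
Isochoric: P₃ = P₂(T₃/T₂) = 7.265 × (442/1990) = 1.614 MPa.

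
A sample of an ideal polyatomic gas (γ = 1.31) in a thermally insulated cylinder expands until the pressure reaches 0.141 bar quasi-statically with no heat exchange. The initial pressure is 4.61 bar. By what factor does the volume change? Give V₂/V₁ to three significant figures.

V₂/V₁ ≈ 14.3

From PV^γ = const, V₂/V₁ = (P₁/P₂)^(1/γ).
V₂/V₁ = (4.61/0.141)^(0.763) = 14.32.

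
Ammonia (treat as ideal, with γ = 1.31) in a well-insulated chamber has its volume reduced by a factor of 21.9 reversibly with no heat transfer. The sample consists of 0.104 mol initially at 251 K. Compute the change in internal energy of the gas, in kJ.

ΔU ≈ 1.12 kJ

Adiabatic: T₁V₁^(γ−1) = T₂V₂^(γ−1) ⇒ T₂ = T₁ (V₁/V₂)^(γ−1).
T₂ = 251 × 21.9^(0.31) = 653.4 K.
Q = 0, so ΔU = W_on_gas = nCᵥΔT with Cᵥ = R/(γ−1) = 26.82 J/(mol·K).
ΔU = 0.104 × 26.82 × (653.4 − 251) = 1123 J.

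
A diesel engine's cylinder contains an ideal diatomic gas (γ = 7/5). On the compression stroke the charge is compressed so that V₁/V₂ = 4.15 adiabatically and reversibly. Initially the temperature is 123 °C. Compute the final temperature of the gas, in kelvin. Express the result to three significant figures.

Adiabatic: T₁V₁^(γ−1) = T₂V₂^(γ−1) ⇒ T₂ = T₁ (V₁/V₂)^(γ−1).
T₁ = 123 °C = 396.1 K.
T₂ = 396.1 × 4.15^(2/5) = 700 K.

T₂ ≈ 700 K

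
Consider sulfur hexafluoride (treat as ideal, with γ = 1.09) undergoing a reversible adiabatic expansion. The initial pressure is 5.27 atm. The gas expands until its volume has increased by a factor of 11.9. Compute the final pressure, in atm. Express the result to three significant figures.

Adiabatic: P₁V₁^γ = P₂V₂^γ ⇒ P₂ = P₁ (V₁/V₂)^γ.
P₂ = 5.27 × (1/11.9)^(1.09) = 0.3544 atm.

P₂ ≈ 0.354 atm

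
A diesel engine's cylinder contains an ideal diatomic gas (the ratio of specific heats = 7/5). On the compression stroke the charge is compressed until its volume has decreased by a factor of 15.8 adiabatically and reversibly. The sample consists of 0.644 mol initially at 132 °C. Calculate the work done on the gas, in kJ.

W ≈ 10.9 kJ

For a reversible adiabat TV^(γ−1) is constant, so T₂ = T₁ (V₁/V₂)^(γ−1).
T₁ = 132 °C = 405.1 K.
T₂ = 405.1 × 15.8^(2/5) = 1222 K.
Q = 0, so ΔU = W_on_gas = nCᵥΔT with Cᵥ = R/(γ−1) = 20.79 J/(mol·K).
ΔU = 0.644 × 20.79 × (1222 − 405.1) = 10930 J.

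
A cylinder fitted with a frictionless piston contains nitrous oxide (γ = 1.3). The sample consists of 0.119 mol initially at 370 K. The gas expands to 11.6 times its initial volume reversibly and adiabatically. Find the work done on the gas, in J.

W ≈ -635 J

Adiabatic: T₁V₁^(γ−1) = T₂V₂^(γ−1) ⇒ T₂ = T₁ (V₁/V₂)^(γ−1).
T₂ = 370 × (1/11.6)^(0.3) = 177.4 K.
Q = 0, so ΔU = W_on_gas = nCᵥΔT with Cᵥ = R/(γ−1) = 27.71 J/(mol·K).
ΔU = 0.119 × 27.71 × (177.4 − 370) = -635.3 J.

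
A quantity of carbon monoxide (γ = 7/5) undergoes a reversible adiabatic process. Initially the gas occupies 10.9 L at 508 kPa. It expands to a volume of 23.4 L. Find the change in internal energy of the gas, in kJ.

ΔU ≈ -3.65 kJ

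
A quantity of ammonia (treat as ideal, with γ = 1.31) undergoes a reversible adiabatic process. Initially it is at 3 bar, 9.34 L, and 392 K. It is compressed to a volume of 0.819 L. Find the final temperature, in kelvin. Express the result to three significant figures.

T₂ ≈ 834 K

For a reversible adiabat TV^(γ−1) is constant, so T₂ = T₁ (V₁/V₂)^(γ−1).
T₂ = 392 × (9.34/0.819)^(0.31) = 833.6 K.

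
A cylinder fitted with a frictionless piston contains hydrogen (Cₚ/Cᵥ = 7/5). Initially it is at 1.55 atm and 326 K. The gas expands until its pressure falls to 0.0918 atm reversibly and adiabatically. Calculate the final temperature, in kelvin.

Adiabatic: T₂/T₁ = (P₂/P₁)^((γ−1)/γ).
T₂ = 326 × (0.0918/1.55)^(2/7) = 145.4 K.

T₂ ≈ 145 K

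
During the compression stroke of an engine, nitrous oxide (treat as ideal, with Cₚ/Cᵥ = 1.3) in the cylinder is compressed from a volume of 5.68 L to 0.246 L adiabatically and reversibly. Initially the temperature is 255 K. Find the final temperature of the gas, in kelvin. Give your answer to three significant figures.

Adiabatic: T₁V₁^(γ−1) = T₂V₂^(γ−1) ⇒ T₂ = T₁ (V₁/V₂)^(γ−1).
T₂ = 255 × (5.68/0.246)^(0.3) = 654 K.

T₂ ≈ 654 K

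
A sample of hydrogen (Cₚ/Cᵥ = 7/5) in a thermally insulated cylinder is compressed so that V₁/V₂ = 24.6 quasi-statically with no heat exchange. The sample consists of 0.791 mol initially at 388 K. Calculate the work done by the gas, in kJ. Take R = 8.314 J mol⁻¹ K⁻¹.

Adiabatic: T₁V₁^(γ−1) = T₂V₂^(γ−1) ⇒ T₂ = T₁ (V₁/V₂)^(γ−1).
T₂ = 388 × 24.6^(2/5) = 1397 K.
Q = 0, so ΔU = W_on_gas = nCᵥΔT with Cᵥ = R/(γ−1) = 20.79 J/(mol·K).
ΔU = 0.791 × 20.79 × (1397 − 388) = 16590 J.
Work done by the gas = −ΔU = -16590 J.

W ≈ -16.6 kJ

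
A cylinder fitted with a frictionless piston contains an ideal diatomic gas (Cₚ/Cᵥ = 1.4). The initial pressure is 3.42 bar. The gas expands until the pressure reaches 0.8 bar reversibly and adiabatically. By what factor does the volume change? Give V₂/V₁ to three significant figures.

V₂/V₁ ≈ 2.82

From PV^γ = const, V₂/V₁ = (P₁/P₂)^(1/γ).
V₂/V₁ = (3.42/0.8)^(0.714) = 2.823.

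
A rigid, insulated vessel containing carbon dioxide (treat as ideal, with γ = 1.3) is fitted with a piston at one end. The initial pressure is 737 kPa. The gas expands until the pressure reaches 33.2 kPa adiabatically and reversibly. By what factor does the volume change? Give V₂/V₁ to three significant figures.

From PV^γ = const, V₂/V₁ = (P₁/P₂)^(1/γ).
V₂/V₁ = (737/33.2)^(0.769) = 10.86.

V₂/V₁ ≈ 10.9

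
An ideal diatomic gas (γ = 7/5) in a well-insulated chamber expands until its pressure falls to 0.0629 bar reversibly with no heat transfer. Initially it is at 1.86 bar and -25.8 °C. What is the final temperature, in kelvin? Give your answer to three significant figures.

T₂ ≈ 94.0 K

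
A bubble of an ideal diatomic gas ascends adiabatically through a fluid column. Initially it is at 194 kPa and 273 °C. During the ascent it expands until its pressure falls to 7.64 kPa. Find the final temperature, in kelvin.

Along an adiabat T P^((1−γ)/γ) is constant, so T₂ = T₁ (P₂/P₁)^((γ−1)/γ).
For a diatomic ideal gas γ = 7/5, so (γ−1)/γ = 2/7.
T₁ = 273 °C = 546.1 K.
T₂ = 546.1 × (7.64/194)^(2/7) = 216.8 K.

T₂ ≈ 217 K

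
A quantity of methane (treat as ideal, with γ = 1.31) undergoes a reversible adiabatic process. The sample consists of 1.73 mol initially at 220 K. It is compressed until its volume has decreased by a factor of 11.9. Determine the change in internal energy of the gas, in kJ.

ΔU ≈ 11.8 kJ

For a reversible adiabat TV^(γ−1) is constant, so T₂ = T₁ (V₁/V₂)^(γ−1).
T₂ = 220 × 11.9^(0.31) = 474.1 K.
Q = 0, so ΔU = W_on_gas = nCᵥΔT with Cᵥ = R/(γ−1) = 26.82 J/(mol·K).
ΔU = 1.73 × 26.82 × (474.1 − 220) = 11790 J.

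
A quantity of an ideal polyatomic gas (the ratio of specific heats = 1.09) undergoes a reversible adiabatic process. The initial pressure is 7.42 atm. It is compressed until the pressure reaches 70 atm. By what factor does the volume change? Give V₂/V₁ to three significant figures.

V₂/V₁ ≈ 0.128

From PV^γ = const, V₂/V₁ = (P₁/P₂)^(1/γ).
V₂/V₁ = (7.42/70)^(0.917) = 0.1276.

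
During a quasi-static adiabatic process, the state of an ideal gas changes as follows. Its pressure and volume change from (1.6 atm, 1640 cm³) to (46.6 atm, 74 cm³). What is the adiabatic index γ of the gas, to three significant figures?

γ ≈ 1.09

PV^γ = const ⇒ γ = ln(P₂/P₁) / ln(V₁/V₂).
γ = ln(46.6/1.6) / ln(1640/74) = 1.088.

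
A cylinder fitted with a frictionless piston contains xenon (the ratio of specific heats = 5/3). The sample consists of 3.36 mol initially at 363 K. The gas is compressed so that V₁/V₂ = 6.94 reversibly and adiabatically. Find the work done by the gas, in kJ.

Adiabatic: T₁V₁^(γ−1) = T₂V₂^(γ−1) ⇒ T₂ = T₁ (V₁/V₂)^(γ−1).
T₂ = 363 × 6.94^(2/3) = 1321 K.
Q = 0, so ΔU = W_on_gas = nCᵥΔT with Cᵥ = R/(γ−1) = 12.47 J/(mol·K).
ΔU = 3.36 × 12.47 × (1321 − 363) = 40130 J.
Work done by the gas = −ΔU = -40130 J.

W ≈ -40.1 kJ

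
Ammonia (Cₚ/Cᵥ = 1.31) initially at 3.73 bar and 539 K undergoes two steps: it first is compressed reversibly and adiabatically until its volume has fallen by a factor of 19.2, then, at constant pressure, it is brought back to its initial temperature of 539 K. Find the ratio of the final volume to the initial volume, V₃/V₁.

V₃/V₁ ≈ 0.0208

Adiabatic step: V₂/V₁ = 0.05208; T₂ = T₁·19.2^(0.31) = 1347 K.
Isobaric step: V₃/V₂ = T₃/T₂ = 539/1347.
V₃/V₁ = (V₂/V₁)(V₃/V₂) = 0.05208 × (539/1347) = 0.02084.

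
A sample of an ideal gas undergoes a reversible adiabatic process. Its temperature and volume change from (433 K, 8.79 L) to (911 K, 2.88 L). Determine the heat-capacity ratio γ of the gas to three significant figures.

TV^(γ−1) = const ⇒ γ − 1 = ln(T₂/T₁) / ln(V₁/V₂).
γ = 1 + ln(911/433) / ln(8.79/2.88) = 1.667.

γ ≈ 1.67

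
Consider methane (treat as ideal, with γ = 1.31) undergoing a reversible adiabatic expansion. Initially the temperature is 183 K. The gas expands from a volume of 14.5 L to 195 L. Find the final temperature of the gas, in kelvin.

T₂ ≈ 81.8 K

For a reversible adiabat TV^(γ−1) is constant, so T₂ = T₁ (V₁/V₂)^(γ−1).
T₂ = 183 × (14.5/195)^(0.31) = 81.76 K.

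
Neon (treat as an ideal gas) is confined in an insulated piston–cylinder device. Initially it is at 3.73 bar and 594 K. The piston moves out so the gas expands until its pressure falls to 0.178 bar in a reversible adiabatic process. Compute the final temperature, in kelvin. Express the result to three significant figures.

T₂ ≈ 176 K

Along an adiabat T P^((1−γ)/γ) is constant, so T₂ = T₁ (P₂/P₁)^((γ−1)/γ).
For a monatomic ideal gas γ = 5/3, so (γ−1)/γ = 2/5.
T₂ = 594 × (0.178/3.73)^(2/5) = 175.9 K.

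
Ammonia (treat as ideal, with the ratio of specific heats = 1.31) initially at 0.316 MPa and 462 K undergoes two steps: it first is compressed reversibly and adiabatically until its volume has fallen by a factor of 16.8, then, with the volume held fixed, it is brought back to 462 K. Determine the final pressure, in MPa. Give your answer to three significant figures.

Adiabatic step (PV^γ = const): P₂ = 0.316×16.8^(1.31) = 12.73 MPa; T₂ = 462×16.8^(0.31) = 1108 K.
Isochoric: P₃ = P₂(T₃/T₂) = 12.73 × (462/1108) = 5.309 MPa.

P₃ ≈ 5.31 MPa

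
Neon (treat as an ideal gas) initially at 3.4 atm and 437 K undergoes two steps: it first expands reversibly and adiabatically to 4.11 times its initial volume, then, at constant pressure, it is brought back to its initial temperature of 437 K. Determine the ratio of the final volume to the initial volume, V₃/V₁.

V₃/V₁ ≈ 10.5

For a monatomic ideal gas γ = 5/3.
Adiabatic step: V₂/V₁ = 4.11; T₂ = T₁·(1/4.11)^(2/3) = 170.3 K.
Isobaric step: V₃/V₂ = T₃/T₂ = 437/170.3.
V₃/V₁ = (V₂/V₁)(V₃/V₂) = 4.11 × (437/170.3) = 10.55.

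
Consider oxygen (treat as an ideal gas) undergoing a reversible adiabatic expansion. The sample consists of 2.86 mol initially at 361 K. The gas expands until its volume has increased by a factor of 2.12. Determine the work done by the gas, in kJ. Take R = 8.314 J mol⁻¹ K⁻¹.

W ≈ 5.57 kJ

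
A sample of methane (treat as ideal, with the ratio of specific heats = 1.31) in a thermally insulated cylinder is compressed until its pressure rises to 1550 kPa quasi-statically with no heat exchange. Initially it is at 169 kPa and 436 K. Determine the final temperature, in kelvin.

T₂ ≈ 737 K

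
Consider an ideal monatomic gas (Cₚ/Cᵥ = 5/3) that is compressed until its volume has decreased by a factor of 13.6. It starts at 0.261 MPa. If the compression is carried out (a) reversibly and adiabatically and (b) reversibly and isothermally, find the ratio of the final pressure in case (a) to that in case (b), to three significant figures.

P_adiabatic / P_isothermal ≈ 5.70

Isothermal: P_b = P₁(V₁/V₂) = 0.261×13.6.
Adiabatic: P_a = P₁(V₁/V₂)^γ = 0.261×13.6^(5/3).
P_a/P_b = (V₁/V₂)^(γ−1) = 13.6^(2/3) = 5.698.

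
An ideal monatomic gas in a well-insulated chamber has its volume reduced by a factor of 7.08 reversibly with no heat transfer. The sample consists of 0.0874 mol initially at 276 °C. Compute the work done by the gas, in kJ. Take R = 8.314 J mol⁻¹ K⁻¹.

W ≈ -1.61 kJ

Adiabatic: T₁V₁^(γ−1) = T₂V₂^(γ−1) ⇒ T₂ = T₁ (V₁/V₂)^(γ−1).
γ = 5/3 for a monatomic ideal gas, so γ−1 = 2/3.
T₁ = 276 °C = 549.1 K.
T₂ = 549.1 × 7.08^(2/3) = 2025 K.
Q = 0, so ΔU = W_on_gas = nCᵥΔT with Cᵥ = R/(γ−1) = 12.47 J/(mol·K).
ΔU = 0.0874 × 12.47 × (2025 − 549.1) = 1608 J.
Work done by the gas = −ΔU = -1608 J.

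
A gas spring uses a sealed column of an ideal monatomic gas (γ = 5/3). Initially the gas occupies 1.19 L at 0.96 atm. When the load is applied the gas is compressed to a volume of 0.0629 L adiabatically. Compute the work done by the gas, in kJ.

W ≈ -1.06 kJ

P₂ = P₁(V₁/V₂)^γ = 0.96×(1.19/0.0629)^(5/3) = 129 atm.
For a reversible adiabat, W_by_gas = (P₁V₁ − P₂V₂)/(γ−1).
W_by = (97270×0.00119 − 1.307×10^7×6.29×10^-5) / (2/3) = -1059 J.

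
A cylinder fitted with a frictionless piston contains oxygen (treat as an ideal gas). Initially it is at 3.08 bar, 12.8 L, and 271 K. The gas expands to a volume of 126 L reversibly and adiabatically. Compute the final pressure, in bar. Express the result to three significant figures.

P₂ ≈ 0.125 bar

Adiabatic: P₁V₁^γ = P₂V₂^γ ⇒ P₂ = P₁ (V₁/V₂)^γ.
γ = 7/5 for a diatomic ideal gas.
P₂ = 3.08 × (12.8/126)^(7/5) = 0.1254 bar.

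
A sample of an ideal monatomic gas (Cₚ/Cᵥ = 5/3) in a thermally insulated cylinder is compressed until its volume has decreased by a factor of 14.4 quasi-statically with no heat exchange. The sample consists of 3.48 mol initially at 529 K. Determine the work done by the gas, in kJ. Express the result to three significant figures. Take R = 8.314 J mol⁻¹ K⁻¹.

For a reversible adiabat TV^(γ−1) is constant, so T₂ = T₁ (V₁/V₂)^(γ−1).
T₂ = 529 × 14.4^(2/3) = 3131 K.
Q = 0, so ΔU = W_on_gas = nCᵥΔT with Cᵥ = R/(γ−1) = 12.47 J/(mol·K).
ΔU = 3.48 × 12.47 × (3131 − 529) = 112900 J.
Work done by the gas = −ΔU = -112900 J.

W ≈ -113 kJ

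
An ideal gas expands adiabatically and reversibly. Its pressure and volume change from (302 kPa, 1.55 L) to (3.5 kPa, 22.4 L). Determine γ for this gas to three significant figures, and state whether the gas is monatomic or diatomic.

γ ≈ 1.67; monatomic

PV^γ = const ⇒ γ = ln(P₂/P₁) / ln(V₁/V₂).
γ = ln(3.5/302) / ln(1.55/22.4) = 1.669.
γ ≈ 1.67 is close to 5/3, so the gas is monatomic.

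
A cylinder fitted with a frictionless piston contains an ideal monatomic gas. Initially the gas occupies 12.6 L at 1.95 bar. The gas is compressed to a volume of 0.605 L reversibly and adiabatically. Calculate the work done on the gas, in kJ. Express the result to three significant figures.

γ = 5/3 for a monatomic ideal gas.
P₂ = P₁(V₁/V₂)^γ = 1.95×(12.6/0.605)^(5/3) = 307.4 bar.
For a reversible adiabat, W_by_gas = (P₁V₁ − P₂V₂)/(γ−1).
W_by = (195000×0.0126 − 3.074×10^7×0.000605) / (2/3) = -24210 J.
W_on_gas = −W_by = 24210 J.

W ≈ 24.2 kJ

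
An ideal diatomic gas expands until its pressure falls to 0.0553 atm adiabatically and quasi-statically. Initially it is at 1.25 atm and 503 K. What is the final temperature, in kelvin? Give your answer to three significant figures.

T₂ ≈ 206 K

Along an adiabat T P^((1−γ)/γ) is constant, so T₂ = T₁ (P₂/P₁)^((γ−1)/γ).
For a diatomic ideal gas γ = 7/5, so (γ−1)/γ = 2/7.
T₂ = 503 × (0.0553/1.25)^(2/7) = 206.4 K.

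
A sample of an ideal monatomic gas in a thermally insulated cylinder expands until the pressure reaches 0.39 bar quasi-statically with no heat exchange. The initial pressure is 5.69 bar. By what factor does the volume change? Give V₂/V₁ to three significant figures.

From PV^γ = const, V₂/V₁ = (P₁/P₂)^(1/γ).
For a monatomic ideal gas γ = 5/3.
V₂/V₁ = (5.69/0.39)^(3/5) = 4.994.

V₂/V₁ ≈ 4.99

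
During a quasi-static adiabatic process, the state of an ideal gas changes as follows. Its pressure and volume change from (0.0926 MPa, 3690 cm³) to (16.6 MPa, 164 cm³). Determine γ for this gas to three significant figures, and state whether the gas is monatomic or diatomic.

γ ≈ 1.67; monatomic

PV^γ = const ⇒ γ = ln(P₂/P₁) / ln(V₁/V₂).
γ = ln(16.6/0.0926) / ln(3690/164) = 1.667.
γ ≈ 1.67 is close to 5/3, so the gas is monatomic.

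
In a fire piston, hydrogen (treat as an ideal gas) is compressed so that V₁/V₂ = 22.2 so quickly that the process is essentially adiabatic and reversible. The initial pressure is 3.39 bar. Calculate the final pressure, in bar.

P₂ ≈ 260 bar

Adiabatic: P₁V₁^γ = P₂V₂^γ ⇒ P₂ = P₁ (V₁/V₂)^γ.
For a diatomic ideal gas γ = 7/5.
P₂ = 3.39 × 22.2^(7/5) = 260.1 bar.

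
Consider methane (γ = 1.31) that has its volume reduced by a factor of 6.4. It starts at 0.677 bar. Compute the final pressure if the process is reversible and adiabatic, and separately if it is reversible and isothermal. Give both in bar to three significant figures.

Isothermal: P₂ = P₁(V₁/V₂) = 0.677×6.4 = 4.333 bar.
Adiabatic: P₂ = P₁(V₁/V₂)^γ = 0.677×6.4^(1.31) = 7.703 bar.

adiabatic: 7.70 bar; isothermal: 4.33 bar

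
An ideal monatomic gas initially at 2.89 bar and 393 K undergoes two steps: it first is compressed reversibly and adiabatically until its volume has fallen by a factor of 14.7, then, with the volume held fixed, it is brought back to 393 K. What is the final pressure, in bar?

For a monatomic ideal gas γ = 5/3.
Adiabatic step (PV^γ = const): P₂ = 2.89×14.7^(5/3) = 254.9 bar; T₂ = 393×14.7^(2/3) = 2358 K.
Isochoric: P₃ = P₂(T₃/T₂) = 254.9 × (393/2358) = 42.48 bar.

P₃ ≈ 42.5 bar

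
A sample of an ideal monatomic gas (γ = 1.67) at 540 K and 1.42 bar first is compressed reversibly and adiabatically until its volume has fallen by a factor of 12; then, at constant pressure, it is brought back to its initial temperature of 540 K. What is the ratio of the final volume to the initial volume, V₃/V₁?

Adiabatic step: V₂/V₁ = 0.08333; T₂ = T₁·12^(0.67) = 2854 K.
Isobaric step: V₃/V₂ = T₃/T₂ = 540/2854.
V₃/V₁ = (V₂/V₁)(V₃/V₂) = 0.08333 × (540/2854) = 0.01577.

V₃/V₁ ≈ 0.0158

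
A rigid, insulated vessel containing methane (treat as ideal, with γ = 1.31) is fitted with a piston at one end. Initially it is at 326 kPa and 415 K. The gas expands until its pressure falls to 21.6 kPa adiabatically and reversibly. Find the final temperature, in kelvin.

T₂ ≈ 218 K

Along an adiabat T P^((1−γ)/γ) is constant, so T₂ = T₁ (P₂/P₁)^((γ−1)/γ).
T₂ = 415 × (21.6/326)^(0.237) = 218.3 K.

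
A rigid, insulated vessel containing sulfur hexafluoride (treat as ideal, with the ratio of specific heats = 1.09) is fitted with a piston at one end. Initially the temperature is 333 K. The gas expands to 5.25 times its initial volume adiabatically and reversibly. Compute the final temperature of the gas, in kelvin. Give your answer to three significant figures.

T₂ ≈ 287 K

For a reversible adiabat TV^(γ−1) is constant, so T₂ = T₁ (V₁/V₂)^(γ−1).
T₂ = 333 × (1/5.25)^(0.09) = 286.8 K.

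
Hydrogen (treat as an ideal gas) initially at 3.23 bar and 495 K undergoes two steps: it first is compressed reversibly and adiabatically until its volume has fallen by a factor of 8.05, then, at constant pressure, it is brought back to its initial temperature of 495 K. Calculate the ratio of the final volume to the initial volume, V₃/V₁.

For a diatomic ideal gas γ = 7/5.
Adiabatic step: V₂/V₁ = 0.1242; T₂ = T₁·8.05^(2/5) = 1140 K.
Isobaric step: V₃/V₂ = T₃/T₂ = 495/1140.
V₃/V₁ = (V₂/V₁)(V₃/V₂) = 0.1242 × (495/1140) = 0.05394.

V₃/V₁ ≈ 0.0539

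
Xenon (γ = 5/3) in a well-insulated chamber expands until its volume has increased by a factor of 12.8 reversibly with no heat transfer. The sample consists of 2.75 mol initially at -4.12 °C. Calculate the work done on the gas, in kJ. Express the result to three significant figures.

W ≈ -7.54 kJ

For a reversible adiabat TV^(γ−1) is constant, so T₂ = T₁ (V₁/V₂)^(γ−1).
T₁ = -4.12 °C = 269 K.
T₂ = 269 × (1/12.8)^(2/3) = 49.17 K.
Q = 0, so ΔU = W_on_gas = nCᵥΔT with Cᵥ = R/(γ−1) = 12.47 J/(mol·K).
ΔU = 2.75 × 12.47 × (49.17 − 269) = -7540 J.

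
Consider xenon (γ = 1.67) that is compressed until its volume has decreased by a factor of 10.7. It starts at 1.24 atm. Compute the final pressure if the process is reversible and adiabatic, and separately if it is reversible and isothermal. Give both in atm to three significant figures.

adiabatic: 64.9 atm; isothermal: 13.3 atm

Isothermal: P₂ = P₁(V₁/V₂) = 1.24×10.7 = 13.27 atm.
Adiabatic: P₂ = P₁(V₁/V₂)^γ = 1.24×10.7^(1.67) = 64.94 atm.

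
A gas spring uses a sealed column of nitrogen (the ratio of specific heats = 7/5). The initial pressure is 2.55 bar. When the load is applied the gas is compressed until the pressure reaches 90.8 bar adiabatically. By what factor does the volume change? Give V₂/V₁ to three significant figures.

V₂/V₁ ≈ 0.0779

From PV^γ = const, V₂/V₁ = (P₁/P₂)^(1/γ).
V₂/V₁ = (2.55/90.8)^(5/7) = 0.07794.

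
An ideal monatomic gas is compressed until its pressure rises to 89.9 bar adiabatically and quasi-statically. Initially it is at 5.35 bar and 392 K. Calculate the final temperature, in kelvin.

T₂ ≈ 1210 K

Along an adiabat T P^((1−γ)/γ) is constant, so T₂ = T₁ (P₂/P₁)^((γ−1)/γ).
For a monatomic ideal gas γ = 5/3, so (γ−1)/γ = 2/5.
T₂ = 392 × (89.9/5.35)^(2/5) = 1212 K.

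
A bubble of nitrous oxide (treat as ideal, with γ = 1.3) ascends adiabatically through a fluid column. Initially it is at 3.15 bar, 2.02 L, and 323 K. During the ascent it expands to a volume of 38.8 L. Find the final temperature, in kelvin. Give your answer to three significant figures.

T₂ ≈ 133 K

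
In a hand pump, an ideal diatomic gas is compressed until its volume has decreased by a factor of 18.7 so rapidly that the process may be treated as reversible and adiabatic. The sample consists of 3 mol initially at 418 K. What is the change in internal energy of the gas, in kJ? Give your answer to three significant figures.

For a reversible adiabat TV^(γ−1) is constant, so T₂ = T₁ (V₁/V₂)^(γ−1).
γ = 7/5 for a diatomic ideal gas, so γ−1 = 2/5.
T₂ = 418 × 18.7^(2/5) = 1349 K.
Q = 0, so ΔU = W_on_gas = nCᵥΔT with Cᵥ = R/(γ−1) = 20.79 J/(mol·K).
ΔU = 3 × 20.79 × (1349 − 418) = 58030 J.

ΔU ≈ 58.0 kJ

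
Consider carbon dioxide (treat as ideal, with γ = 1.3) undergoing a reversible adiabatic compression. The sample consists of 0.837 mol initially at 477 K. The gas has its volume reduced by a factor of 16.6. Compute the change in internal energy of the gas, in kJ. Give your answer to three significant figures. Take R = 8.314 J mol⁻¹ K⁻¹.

ΔU ≈ 14.6 kJ

Adiabatic: T₁V₁^(γ−1) = T₂V₂^(γ−1) ⇒ T₂ = T₁ (V₁/V₂)^(γ−1).
T₂ = 477 × 16.6^(0.3) = 1108 K.
Q = 0, so ΔU = W_on_gas = nCᵥΔT with Cᵥ = R/(γ−1) = 27.71 J/(mol·K).
ΔU = 0.837 × 27.71 × (1108 − 477) = 14640 J.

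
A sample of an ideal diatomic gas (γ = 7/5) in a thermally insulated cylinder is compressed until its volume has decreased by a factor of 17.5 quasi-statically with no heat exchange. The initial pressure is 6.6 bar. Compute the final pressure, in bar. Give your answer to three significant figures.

P₂ ≈ 363 bar

Adiabatic: P₁V₁^γ = P₂V₂^γ ⇒ P₂ = P₁ (V₁/V₂)^γ.
P₂ = 6.6 × 17.5^(7/5) = 362.9 bar.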